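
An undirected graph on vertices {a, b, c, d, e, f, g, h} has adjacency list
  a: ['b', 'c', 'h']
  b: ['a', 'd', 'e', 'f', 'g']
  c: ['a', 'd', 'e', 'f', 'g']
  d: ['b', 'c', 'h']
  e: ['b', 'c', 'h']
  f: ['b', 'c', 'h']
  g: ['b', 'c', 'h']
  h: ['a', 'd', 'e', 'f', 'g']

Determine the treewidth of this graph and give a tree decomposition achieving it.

Treewidth 3.
One such decomposition:
Bags: B1 = {b, c, g, h}  B2 = {b, c, e, h}  B3 = {b, c, f, h}  B4 = {a, b, c, h}  B5 = {b, c, d, h}
Tree: B1–B2, B2–B3, B3–B4, B4–B5

Every bag has size at most 4, so the width is 4 − 1 = 3 and tw(G) ≤ 3. For the lower bound: the 4 vertex sets {c,g}, {b,e}, {h}, {f} are disjoint, each induces a connected subgraph, and every pair is joined by at least one edge of G. Contracting each set to a single vertex therefore yields K_{4} as a minor, and since treewidth is minor-monotone, tw(G) ≥ tw(K_{4}) = 3. Combining the bounds, tw(G) = 3.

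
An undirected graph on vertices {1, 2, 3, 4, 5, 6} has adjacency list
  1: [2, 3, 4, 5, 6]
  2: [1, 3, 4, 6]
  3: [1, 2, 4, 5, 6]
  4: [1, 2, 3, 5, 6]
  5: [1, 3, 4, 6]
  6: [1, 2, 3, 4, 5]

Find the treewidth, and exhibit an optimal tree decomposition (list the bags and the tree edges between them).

Treewidth 4.
Bags: B1 = {1, 3, 4, 5, 6}  B2 = {1, 2, 3, 4, 6}
Tree: B1–B2

Each bag holds 5 vertices, so the decomposition has width 4, which upper-bounds the treewidth. Conversely, {1, 2, 3, 4, 6} is a clique of size 5, and the vertices of any clique must share a bag in every tree decomposition; so some bag has ≥ 5 vertices and tw(G) ≥ 4. Combining the bounds, tw(G) = 4.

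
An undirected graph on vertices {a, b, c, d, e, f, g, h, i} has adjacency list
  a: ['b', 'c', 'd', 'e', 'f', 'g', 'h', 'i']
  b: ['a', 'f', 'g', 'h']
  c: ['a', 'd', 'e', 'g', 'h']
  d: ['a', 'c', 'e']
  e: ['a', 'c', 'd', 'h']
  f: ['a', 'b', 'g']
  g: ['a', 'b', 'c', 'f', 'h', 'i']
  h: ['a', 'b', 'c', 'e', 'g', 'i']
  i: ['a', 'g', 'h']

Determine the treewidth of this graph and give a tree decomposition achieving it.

Treewidth 3.
Bags: B1 = {a, c, g, h}  B2 = {a, g, h, i}  B3 = {a, b, g, h}  B4 = {a, c, e, h}  B5 = {a, b, f, g}  B6 = {a, c, d, e}
Tree: B1–B2, B2–B3, B1–B4, B3–B5, B4–B6

The largest bag has 4 vertices, giving width 3; this decomposition certifies tw(G) ≤ 3. On the other hand G contains the 4-clique {a, c, d, e}. A clique must lie in a single bag of any decomposition, so no decomposition can have width below 3. The upper and lower bounds meet at 3, so that is the treewidth.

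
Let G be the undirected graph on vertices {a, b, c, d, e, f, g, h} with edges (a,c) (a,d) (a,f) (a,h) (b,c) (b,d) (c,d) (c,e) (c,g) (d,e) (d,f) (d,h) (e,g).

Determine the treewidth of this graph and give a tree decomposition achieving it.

The largest bag has 3 vertices, giving width 2; this decomposition certifies tw(G) ≤ 2. Conversely, {a, d, h} is a clique of size 3, and the vertices of any clique must share a bag in every tree decomposition; so some bag has ≥ 3 vertices and tw(G) ≥ 2. The upper and lower bounds meet at 2, so that is the treewidth.

Treewidth 2.
One optimal decomposition is:
Bags: B1 = {a, d, f}  B2 = {a, d, h}  B3 = {a, c, d}  B4 = {c, d, e}  B5 = {c, e, g}  B6 = {b, c, d}
Tree: B1–B2, B1–B3, B3–B4, B4–B5, B3–B6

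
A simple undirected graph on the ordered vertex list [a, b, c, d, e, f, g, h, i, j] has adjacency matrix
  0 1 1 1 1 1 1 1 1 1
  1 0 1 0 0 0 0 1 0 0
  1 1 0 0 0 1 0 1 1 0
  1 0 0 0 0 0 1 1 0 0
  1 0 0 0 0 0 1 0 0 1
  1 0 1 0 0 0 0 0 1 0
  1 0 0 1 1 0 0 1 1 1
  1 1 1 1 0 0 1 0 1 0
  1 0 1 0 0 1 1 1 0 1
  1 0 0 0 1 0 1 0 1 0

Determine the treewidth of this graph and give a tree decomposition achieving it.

Every bag has size at most 4, so the width is 4 − 1 = 3 and tw(G) ≤ 3. Conversely, {a, e, g, j} is a clique of size 4, and the vertices of any clique must share a bag in every tree decomposition; so some bag has ≥ 4 vertices and tw(G) ≥ 3. Hence tw(G) = 3 exactly.

Treewidth 3.
One such decomposition:
Bags: B1 = {a, c, h, i}  B2 = {a, b, c, h}  B3 = {a, g, h, i}  B4 = {a, g, i, j}  B5 = {a, c, f, i}  B6 = {a, e, g, j}  B7 = {a, d, g, h}
Tree: B1–B2, B1–B3, B3–B4, B1–B5, B4–B6, B3–B7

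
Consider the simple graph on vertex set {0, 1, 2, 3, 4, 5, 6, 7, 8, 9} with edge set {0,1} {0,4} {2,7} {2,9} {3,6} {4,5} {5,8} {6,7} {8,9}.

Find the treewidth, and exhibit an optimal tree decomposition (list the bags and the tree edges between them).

The largest bag has 2 vertices, giving width 1; this decomposition certifies tw(G) ≤ 1. Since G has at least one edge (e.g. 1–0), it is not an edgeless graph, so tw(G) ≥ 1. The upper and lower bounds meet at 1, so that is the treewidth.

Treewidth 1.
Bags: B1 = {0, 1}  B2 = {0, 4}  B3 = {4, 5}  B4 = {5, 8}  B5 = {8, 9}  B6 = {2, 9}  B7 = {2, 7}  B8 = {6, 7}  B9 = {3, 6}
Tree: B1–B2, B2–B3, B3–B4, B4–B5, B5–B6, B6–B7, B7–B8, B8–B9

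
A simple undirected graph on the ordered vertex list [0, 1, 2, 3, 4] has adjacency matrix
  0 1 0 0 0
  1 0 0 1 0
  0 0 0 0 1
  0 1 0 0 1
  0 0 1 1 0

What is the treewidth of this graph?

A width-1 tree decomposition is:
Bags: B1 = {0, 1}  B2 = {1, 3}  B3 = {3, 4}  B4 = {2, 4}
Tree: B1–B2, B2–B3, B3–B4
The largest bag has 2 vertices, giving width 1; this decomposition certifies tw(G) ≤ 1. Since G has at least one edge (e.g. 0–1), it is not an edgeless graph, so tw(G) ≥ 1. The upper and lower bounds meet at 1, so that is the treewidth.

1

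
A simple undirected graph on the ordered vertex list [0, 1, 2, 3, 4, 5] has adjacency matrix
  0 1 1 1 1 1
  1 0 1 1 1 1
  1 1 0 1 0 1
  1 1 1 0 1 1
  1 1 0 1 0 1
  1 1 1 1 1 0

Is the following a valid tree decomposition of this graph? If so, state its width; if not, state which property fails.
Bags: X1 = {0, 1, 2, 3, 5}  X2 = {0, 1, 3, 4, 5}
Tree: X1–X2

Checking the three conditions: (i) the bags cover all of {0, 1, 2, 3, 4, 5}; (ii) for each edge, some bag contains both endpoints; (iii) the bags containing any fixed vertex form a subtree. All hold, so the decomposition is valid with width 5 − 1 = 4.

Yes; width 4.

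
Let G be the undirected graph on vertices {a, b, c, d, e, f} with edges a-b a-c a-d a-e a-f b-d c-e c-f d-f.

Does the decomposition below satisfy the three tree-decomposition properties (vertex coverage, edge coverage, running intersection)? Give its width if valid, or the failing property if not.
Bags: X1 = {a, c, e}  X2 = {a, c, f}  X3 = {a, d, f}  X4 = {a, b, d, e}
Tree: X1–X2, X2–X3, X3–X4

A tree decomposition must satisfy three properties: every vertex lies in some bag; for every edge, both endpoints lie together in some bag; and for every vertex, the bags containing it form a connected subtree. Here bags containing vertex e are not connected in the tree, so the decomposition is invalid.

No — bags containing vertex e are not connected in the tree.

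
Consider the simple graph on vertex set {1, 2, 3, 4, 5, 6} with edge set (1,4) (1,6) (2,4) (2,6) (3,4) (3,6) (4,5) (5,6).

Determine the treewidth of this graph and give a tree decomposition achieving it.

The largest bag has 3 vertices, giving width 2; this decomposition certifies tw(G) ≤ 2. For the lower bound, G contains the cycle 6–2–4–3–6, so G is not a forest; only forests have treewidth ≤ 1, hence tw(G) ≥ 2. Hence tw(G) = 2 exactly.

Treewidth 2.
One optimal decomposition is:
Bags: B1 = {2, 4, 6}  B2 = {3, 4, 6}  B3 = {1, 4, 6}  B4 = {4, 5, 6}
Tree: B1–B2, B2–B3, B3–B4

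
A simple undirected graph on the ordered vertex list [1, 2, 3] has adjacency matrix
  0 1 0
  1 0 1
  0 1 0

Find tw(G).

1

A width-1 tree decomposition is:
Bags: B1 = {1, 2}  B2 = {2, 3}
Tree: B1–B2
Each bag holds 2 vertices, so the decomposition has width 1, which upper-bounds the treewidth. Any graph with an edge has treewidth ≥ 1, and G has the edge 1–2. Therefore the treewidth is 1.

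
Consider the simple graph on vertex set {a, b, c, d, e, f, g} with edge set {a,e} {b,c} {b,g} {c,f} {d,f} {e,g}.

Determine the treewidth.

1

A width-1 tree decomposition is:
Bags: B1 = {a, e}  B2 = {e, g}  B3 = {b, g}  B4 = {b, c}  B5 = {c, f}  B6 = {d, f}
Tree: B1–B2, B2–B3, B3–B4, B4–B5, B5–B6
Every bag has size at most 2, so the width is 2 − 1 = 1 and tw(G) ≤ 1. Any graph with an edge has treewidth ≥ 1, and G has the edge a–e. Therefore the treewidth is 1.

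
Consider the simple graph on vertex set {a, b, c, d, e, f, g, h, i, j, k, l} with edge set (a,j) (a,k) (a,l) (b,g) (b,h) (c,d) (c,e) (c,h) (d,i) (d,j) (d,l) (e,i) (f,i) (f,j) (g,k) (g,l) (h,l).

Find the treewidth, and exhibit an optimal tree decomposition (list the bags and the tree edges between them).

Treewidth 3.
One such decomposition:
Bags: B1 = {c, e, f, i}  B2 = {c, d, f, i}  B3 = {c, d, f, j}  B4 = {c, d, h, j}  B5 = {d, h, j, l}  B6 = {a, h, j, l}  B7 = {a, b, h, l}  B8 = {a, b, g, l}  B9 = {a, b, g, k}
Tree: B1–B2, B2–B3, B3–B4, B4–B5, B5–B6, B6–B7, B7–B8, B8–B9

Every bag has size at most 4, so the width is 4 − 1 = 3 and tw(G) ≤ 3. For the lower bound: the 4 vertex sets {e,f,i}, {c}, {d}, {a,h,j,l} are disjoint, each induces a connected subgraph, and every pair is joined by at least one edge of G. Contracting each set to a single vertex therefore yields K_{4} as a minor, and since treewidth is minor-monotone, tw(G) ≥ tw(K_{4}) = 3. Combining the bounds, tw(G) = 3.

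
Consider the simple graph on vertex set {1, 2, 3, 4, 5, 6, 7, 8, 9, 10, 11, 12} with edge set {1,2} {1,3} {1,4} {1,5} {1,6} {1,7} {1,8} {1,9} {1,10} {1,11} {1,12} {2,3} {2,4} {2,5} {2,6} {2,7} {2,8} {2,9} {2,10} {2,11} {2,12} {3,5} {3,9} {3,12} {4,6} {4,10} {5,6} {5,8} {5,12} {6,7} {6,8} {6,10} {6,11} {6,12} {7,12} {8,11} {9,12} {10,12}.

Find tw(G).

4

A width-4 tree decomposition is:
Bags: B1 = {1, 2, 3, 9, 12}  B2 = {1, 2, 3, 5, 12}  B3 = {1, 2, 5, 6, 12}  B4 = {1, 2, 6, 10, 12}  B5 = {1, 2, 6, 7, 12}  B6 = {1, 2, 5, 6, 8}  B7 = {1, 2, 4, 6, 10}  B8 = {1, 2, 6, 8, 11}
Tree: B1–B2, B2–B3, B3–B4, B3–B5, B3–B6, B4–B7, B6–B8
The largest bag has 5 vertices, giving width 4; this decomposition certifies tw(G) ≤ 4. For the lower bound, the 5 vertices {1, 2, 3, 9, 12} are pairwise adjacent, and any tree decomposition puts a clique entirely inside one bag — forcing width ≥ 4. Combining the bounds, tw(G) = 4.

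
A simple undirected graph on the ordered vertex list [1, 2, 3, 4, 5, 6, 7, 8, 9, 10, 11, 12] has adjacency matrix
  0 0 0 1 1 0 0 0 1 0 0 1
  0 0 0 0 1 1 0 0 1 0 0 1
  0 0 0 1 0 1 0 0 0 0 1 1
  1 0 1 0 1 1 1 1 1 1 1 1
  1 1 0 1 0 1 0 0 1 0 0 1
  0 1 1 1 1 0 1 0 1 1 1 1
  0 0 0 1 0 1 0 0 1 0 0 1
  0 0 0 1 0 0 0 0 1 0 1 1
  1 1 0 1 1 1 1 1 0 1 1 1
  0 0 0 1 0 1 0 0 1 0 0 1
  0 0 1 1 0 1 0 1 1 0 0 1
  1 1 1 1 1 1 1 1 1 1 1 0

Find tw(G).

A width-4 tree decomposition is:
Bags: B1 = {4, 8, 9, 11, 12}  B2 = {4, 6, 9, 11, 12}  B3 = {4, 6, 9, 10, 12}  B4 = {3, 4, 6, 11, 12}  B5 = {4, 5, 6, 9, 12}  B6 = {2, 5, 6, 9, 12}  B7 = {1, 4, 5, 9, 12}  B8 = {4, 6, 7, 9, 12}
Tree: B1–B2, B2–B3, B2–B4, B3–B5, B5–B6, B5–B7, B5–B8
The largest bag has 5 vertices, giving width 4; this decomposition certifies tw(G) ≤ 4. Conversely, {2, 5, 6, 9, 12} is a clique of size 5, and the vertices of any clique must share a bag in every tree decomposition; so some bag has ≥ 5 vertices and tw(G) ≥ 4. Combining the bounds, tw(G) = 4.

4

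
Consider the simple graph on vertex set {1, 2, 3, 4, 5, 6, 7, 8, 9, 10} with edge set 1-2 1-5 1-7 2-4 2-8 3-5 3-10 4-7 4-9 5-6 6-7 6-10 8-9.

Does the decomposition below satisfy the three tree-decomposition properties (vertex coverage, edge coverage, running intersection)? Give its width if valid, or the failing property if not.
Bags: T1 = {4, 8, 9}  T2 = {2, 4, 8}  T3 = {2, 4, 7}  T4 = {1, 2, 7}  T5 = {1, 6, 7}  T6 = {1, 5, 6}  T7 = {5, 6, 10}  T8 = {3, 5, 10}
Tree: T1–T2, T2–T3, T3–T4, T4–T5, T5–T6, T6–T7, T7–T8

Yes; width 2.

Checking the three conditions: (i) the bags cover all of {1, 2, 3, 4, 5, 6, 7, 8, 9, 10}; (ii) for each edge, some bag contains both endpoints; (iii) the bags containing any fixed vertex form a subtree. All hold, so the decomposition is valid with width 3 − 1 = 2.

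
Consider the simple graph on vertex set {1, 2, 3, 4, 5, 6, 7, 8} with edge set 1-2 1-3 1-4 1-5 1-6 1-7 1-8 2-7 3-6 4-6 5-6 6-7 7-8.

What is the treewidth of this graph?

A width-2 tree decomposition is:
Bags: B1 = {1, 6, 7}  B2 = {1, 5, 6}  B3 = {1, 2, 7}  B4 = {1, 4, 6}  B5 = {1, 3, 6}  B6 = {1, 7, 8}
Tree: B1–B2, B1–B3, B1–B4, B1–B5, B3–B6
Every bag has size at most 3, so the width is 3 − 1 = 2 and tw(G) ≤ 2. On the other hand G contains the 3-clique {1, 7, 8}. A clique must lie in a single bag of any decomposition, so no decomposition can have width below 2. The upper and lower bounds meet at 2, so that is the treewidth.

2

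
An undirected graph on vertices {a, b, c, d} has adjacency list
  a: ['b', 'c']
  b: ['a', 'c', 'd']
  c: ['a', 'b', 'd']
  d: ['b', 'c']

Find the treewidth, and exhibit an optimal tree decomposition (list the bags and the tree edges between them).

Treewidth 2.
One such decomposition:
Bags: B1 = {b, c, d}  B2 = {a, b, c}
Tree: B1–B2

Every bag has size at most 3, so the width is 3 − 1 = 2 and tw(G) ≤ 2. Conversely, {b, c, d} is a clique of size 3, and the vertices of any clique must share a bag in every tree decomposition; so some bag has ≥ 3 vertices and tw(G) ≥ 2. Therefore the treewidth is 2.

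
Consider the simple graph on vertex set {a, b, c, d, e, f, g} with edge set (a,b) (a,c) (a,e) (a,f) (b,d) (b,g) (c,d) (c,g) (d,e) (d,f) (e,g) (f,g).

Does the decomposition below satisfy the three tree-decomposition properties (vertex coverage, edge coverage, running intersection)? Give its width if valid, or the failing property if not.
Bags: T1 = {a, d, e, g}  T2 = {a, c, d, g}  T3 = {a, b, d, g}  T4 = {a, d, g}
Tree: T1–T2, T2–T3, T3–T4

No — vertex f appears in no bag.

A tree decomposition must satisfy three properties: every vertex lies in some bag; for every edge, both endpoints lie together in some bag; and for every vertex, the bags containing it form a connected subtree. Here vertex f appears in no bag, so the decomposition is invalid.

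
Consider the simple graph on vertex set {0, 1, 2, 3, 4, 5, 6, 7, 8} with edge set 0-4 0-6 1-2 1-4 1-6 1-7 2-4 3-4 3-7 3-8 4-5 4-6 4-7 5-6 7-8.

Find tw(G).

A width-2 tree decomposition is:
Bags: B1 = {0, 4, 6}  B2 = {1, 4, 6}  B3 = {1, 2, 4}  B4 = {1, 4, 7}  B5 = {3, 4, 7}  B6 = {4, 5, 6}  B7 = {3, 7, 8}
Tree: B1–B2, B2–B3, B3–B4, B4–B5, B2–B6, B5–B7
The largest bag has 3 vertices, giving width 2; this decomposition certifies tw(G) ≤ 2. For the lower bound, the 3 vertices {3, 7, 8} are pairwise adjacent, and any tree decomposition puts a clique entirely inside one bag — forcing width ≥ 2. Hence tw(G) = 2 exactly.

2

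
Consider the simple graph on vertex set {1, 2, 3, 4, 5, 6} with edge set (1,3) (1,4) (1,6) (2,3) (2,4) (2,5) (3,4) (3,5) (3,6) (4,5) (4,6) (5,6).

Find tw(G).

A width-3 tree decomposition is:
Bags: B1 = {2, 3, 4, 5}  B2 = {3, 4, 5, 6}  B3 = {1, 3, 4, 6}
Tree: B1–B2, B2–B3
The largest bag has 4 vertices, giving width 3; this decomposition certifies tw(G) ≤ 3. On the other hand G contains the 4-clique {1, 3, 4, 6}. A clique must lie in a single bag of any decomposition, so no decomposition can have width below 3. Combining the bounds, tw(G) = 3.

3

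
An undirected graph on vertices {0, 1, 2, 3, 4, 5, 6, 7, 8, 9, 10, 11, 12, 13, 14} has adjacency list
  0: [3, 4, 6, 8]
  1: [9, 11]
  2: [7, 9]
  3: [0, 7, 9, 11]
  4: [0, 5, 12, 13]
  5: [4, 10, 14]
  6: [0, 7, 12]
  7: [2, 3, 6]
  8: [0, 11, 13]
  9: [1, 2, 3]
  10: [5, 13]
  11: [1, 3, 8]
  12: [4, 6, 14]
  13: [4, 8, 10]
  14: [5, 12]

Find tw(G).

A width-3 tree decomposition is:
Bags: B1 = {5, 10, 12, 14}  B2 = {4, 5, 10, 12}  B3 = {4, 10, 12, 13}  B4 = {4, 6, 12, 13}  B5 = {0, 4, 6, 13}  B6 = {0, 6, 8, 13}  B7 = {0, 6, 7, 8}  B8 = {0, 3, 7, 8}  B9 = {3, 7, 8, 11}  B10 = {2, 3, 7, 11}  B11 = {2, 3, 9, 11}  B12 = {1, 2, 9, 11}
Tree: B1–B2, B2–B3, B3–B4, B4–B5, B5–B6, B6–B7, B7–B8, B8–B9, B9–B10, B10–B11, B11–B12
Each bag holds 4 vertices, so the decomposition has width 3, which upper-bounds the treewidth. For the lower bound: the 4 vertex sets {5,10,14}, {12}, {4}, {0,6,8,13} are disjoint, each induces a connected subgraph, and every pair is joined by at least one edge of G. Contracting each set to a single vertex therefore yields K_{4} as a minor, and since treewidth is minor-monotone, tw(G) ≥ tw(K_{4}) = 3. Therefore the treewidth is 3.

3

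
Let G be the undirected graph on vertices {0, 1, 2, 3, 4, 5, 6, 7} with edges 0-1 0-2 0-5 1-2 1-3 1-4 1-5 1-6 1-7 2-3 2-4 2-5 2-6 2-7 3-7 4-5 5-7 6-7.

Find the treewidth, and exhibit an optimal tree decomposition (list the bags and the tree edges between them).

The largest bag has 4 vertices, giving width 3; this decomposition certifies tw(G) ≤ 3. Conversely, {1, 2, 3, 7} is a clique of size 4, and the vertices of any clique must share a bag in every tree decomposition; so some bag has ≥ 4 vertices and tw(G) ≥ 3. Hence tw(G) = 3 exactly.

Treewidth 3.
One optimal decomposition is:
Bags: B1 = {0, 1, 2, 5}  B2 = {1, 2, 5, 7}  B3 = {1, 2, 6, 7}  B4 = {1, 2, 3, 7}  B5 = {1, 2, 4, 5}
Tree: B1–B2, B2–B3, B2–B4, B1–B5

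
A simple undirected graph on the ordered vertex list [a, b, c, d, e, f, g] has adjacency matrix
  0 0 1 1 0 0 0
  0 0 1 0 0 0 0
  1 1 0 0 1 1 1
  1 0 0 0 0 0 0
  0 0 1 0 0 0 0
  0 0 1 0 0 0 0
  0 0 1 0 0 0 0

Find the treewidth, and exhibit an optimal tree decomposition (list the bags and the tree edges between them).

Every bag has size at most 2, so the width is 2 − 1 = 1 and tw(G) ≤ 1. G has an edge, so its treewidth is at least 1. Combining the bounds, tw(G) = 1.

Treewidth 1.
One such decomposition:
Bags: B1 = {c, e}  B2 = {a, c}  B3 = {c, f}  B4 = {c, g}  B5 = {a, d}  B6 = {b, c}
Tree: B1–B2, B1–B3, B2–B4, B2–B5, B1–B6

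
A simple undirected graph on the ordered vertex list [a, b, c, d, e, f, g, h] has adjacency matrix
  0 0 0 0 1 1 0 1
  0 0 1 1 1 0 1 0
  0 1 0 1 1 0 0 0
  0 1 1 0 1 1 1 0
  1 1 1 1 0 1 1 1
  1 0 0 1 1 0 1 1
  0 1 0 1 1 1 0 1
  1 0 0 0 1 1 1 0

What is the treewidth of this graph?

A width-3 tree decomposition is:
Bags: B1 = {e, f, g, h}  B2 = {a, e, f, h}  B3 = {d, e, f, g}  B4 = {b, d, e, g}  B5 = {b, c, d, e}
Tree: B1–B2, B1–B3, B3–B4, B4–B5
Each bag holds 4 vertices, so the decomposition has width 3, which upper-bounds the treewidth. Conversely, {d, e, f, g} is a clique of size 4, and the vertices of any clique must share a bag in every tree decomposition; so some bag has ≥ 4 vertices and tw(G) ≥ 3. Combining the bounds, tw(G) = 3.

3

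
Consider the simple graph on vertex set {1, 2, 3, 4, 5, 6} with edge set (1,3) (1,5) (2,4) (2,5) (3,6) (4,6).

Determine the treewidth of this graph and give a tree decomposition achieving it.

The largest bag has 3 vertices, giving width 2; this decomposition certifies tw(G) ≤ 2. The edges 4–2–5–1–3–6–4 form a cycle, so G is not a tree and its treewidth is at least 2. The upper and lower bounds meet at 2, so that is the treewidth.

Treewidth 2.
One optimal decomposition is:
Bags: B1 = {2, 4, 5}  B2 = {1, 4, 5}  B3 = {1, 3, 4}  B4 = {3, 4, 6}
Tree: B1–B2, B2–B3, B3–B4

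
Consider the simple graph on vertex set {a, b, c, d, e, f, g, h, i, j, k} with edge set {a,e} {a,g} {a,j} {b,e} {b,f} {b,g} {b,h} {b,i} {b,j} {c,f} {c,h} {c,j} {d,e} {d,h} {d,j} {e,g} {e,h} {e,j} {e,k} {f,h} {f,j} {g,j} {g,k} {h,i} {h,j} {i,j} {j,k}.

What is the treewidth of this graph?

3

A width-3 tree decomposition is:
Bags: B1 = {e, g, j, k}  B2 = {a, e, g, j}  B3 = {b, e, g, j}  B4 = {b, e, h, j}  B5 = {b, h, i, j}  B6 = {d, e, h, j}  B7 = {b, f, h, j}  B8 = {c, f, h, j}
Tree: B1–B2, B2–B3, B3–B4, B4–B5, B4–B6, B4–B7, B7–B8
Every bag has size at most 4, so the width is 4 − 1 = 3 and tw(G) ≤ 3. Conversely, {a, e, g, j} is a clique of size 4, and the vertices of any clique must share a bag in every tree decomposition; so some bag has ≥ 4 vertices and tw(G) ≥ 3. The upper and lower bounds meet at 3, so that is the treewidth.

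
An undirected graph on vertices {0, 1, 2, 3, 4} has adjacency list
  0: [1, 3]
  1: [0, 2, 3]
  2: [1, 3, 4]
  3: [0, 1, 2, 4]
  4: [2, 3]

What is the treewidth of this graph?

2

A width-2 tree decomposition is:
Bags: B1 = {0, 1, 3}  B2 = {1, 2, 3}  B3 = {2, 3, 4}
Tree: B1–B2, B2–B3
Each bag holds 3 vertices, so the decomposition has width 2, which upper-bounds the treewidth. For the lower bound, the 3 vertices {0, 1, 3} are pairwise adjacent, and any tree decomposition puts a clique entirely inside one bag — forcing width ≥ 2. The upper and lower bounds meet at 2, so that is the treewidth.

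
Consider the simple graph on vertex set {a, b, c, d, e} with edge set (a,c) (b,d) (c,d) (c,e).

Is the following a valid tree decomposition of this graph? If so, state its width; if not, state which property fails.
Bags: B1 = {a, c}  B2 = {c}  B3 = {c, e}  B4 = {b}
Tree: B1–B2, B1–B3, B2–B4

No — vertex d appears in no bag.

A tree decomposition must satisfy three properties: every vertex lies in some bag; for every edge, both endpoints lie together in some bag; and for every vertex, the bags containing it form a connected subtree. Here vertex d appears in no bag, so the decomposition is invalid.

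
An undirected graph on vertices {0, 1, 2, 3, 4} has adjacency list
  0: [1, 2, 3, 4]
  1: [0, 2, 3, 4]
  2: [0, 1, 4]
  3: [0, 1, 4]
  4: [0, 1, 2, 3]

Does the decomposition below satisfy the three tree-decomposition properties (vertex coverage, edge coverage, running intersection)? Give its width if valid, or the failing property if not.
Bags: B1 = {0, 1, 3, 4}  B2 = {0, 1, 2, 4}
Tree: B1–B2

Yes; width 3.

Vertex coverage: the bags together contain {0, 1, 2, 3, 4}, the full vertex set. Edge coverage: each edge of G has both endpoints in at least one bag. Running intersection: for every vertex, the bags containing it form a connected subtree. All three properties hold, so this is a valid tree decomposition of width max|bag| − 1 = 3, and hence tw(G) ≤ 3.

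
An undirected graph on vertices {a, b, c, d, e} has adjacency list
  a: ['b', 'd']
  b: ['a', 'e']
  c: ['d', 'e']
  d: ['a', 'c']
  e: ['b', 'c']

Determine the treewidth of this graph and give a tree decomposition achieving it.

Treewidth 2.
One such decomposition:
Bags: B1 = {c, d, e}  B2 = {b, d, e}  B3 = {a, b, d}
Tree: B1–B2, B2–B3

The largest bag has 3 vertices, giving width 2; this decomposition certifies tw(G) ≤ 2. The edges d–c–e–b–a–d form a cycle, so G is not a tree and its treewidth is at least 2. Hence tw(G) = 2 exactly.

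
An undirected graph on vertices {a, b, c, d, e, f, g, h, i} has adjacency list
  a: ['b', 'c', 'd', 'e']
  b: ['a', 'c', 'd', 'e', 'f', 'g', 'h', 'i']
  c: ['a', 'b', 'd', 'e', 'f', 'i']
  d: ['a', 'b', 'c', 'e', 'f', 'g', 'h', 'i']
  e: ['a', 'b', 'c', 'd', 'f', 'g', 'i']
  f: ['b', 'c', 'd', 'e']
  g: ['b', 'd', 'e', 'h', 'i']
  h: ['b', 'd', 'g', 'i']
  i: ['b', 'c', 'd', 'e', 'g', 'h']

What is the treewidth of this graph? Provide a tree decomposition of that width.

The largest bag has 5 vertices, giving width 4; this decomposition certifies tw(G) ≤ 4. On the other hand G contains the 5-clique {b, d, e, g, i}. A clique must lie in a single bag of any decomposition, so no decomposition can have width below 4. Combining the bounds, tw(G) = 4.

Treewidth 4.
Bags: B1 = {b, c, d, e, i}  B2 = {a, b, c, d, e}  B3 = {b, c, d, e, f}  B4 = {b, d, e, g, i}  B5 = {b, d, g, h, i}
Tree: B1–B2, B2–B3, B1–B4, B4–B5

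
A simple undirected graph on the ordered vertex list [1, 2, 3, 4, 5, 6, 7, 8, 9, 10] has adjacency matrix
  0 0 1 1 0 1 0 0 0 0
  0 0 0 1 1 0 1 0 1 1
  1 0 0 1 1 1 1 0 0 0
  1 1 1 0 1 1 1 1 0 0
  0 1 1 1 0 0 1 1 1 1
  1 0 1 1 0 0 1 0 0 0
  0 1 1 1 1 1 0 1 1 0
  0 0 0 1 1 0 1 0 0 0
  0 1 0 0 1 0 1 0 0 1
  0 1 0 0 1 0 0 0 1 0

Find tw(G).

3

A width-3 tree decomposition is:
Bags: B1 = {2, 5, 7, 9}  B2 = {2, 5, 9, 10}  B3 = {2, 4, 5, 7}  B4 = {3, 4, 5, 7}  B5 = {3, 4, 6, 7}  B6 = {1, 3, 4, 6}  B7 = {4, 5, 7, 8}
Tree: B1–B2, B1–B3, B3–B4, B4–B5, B5–B6, B4–B7
Each bag holds 4 vertices, so the decomposition has width 3, which upper-bounds the treewidth. Conversely, {2, 5, 9, 10} is a clique of size 4, and the vertices of any clique must share a bag in every tree decomposition; so some bag has ≥ 4 vertices and tw(G) ≥ 3. The upper and lower bounds meet at 3, so that is the treewidth.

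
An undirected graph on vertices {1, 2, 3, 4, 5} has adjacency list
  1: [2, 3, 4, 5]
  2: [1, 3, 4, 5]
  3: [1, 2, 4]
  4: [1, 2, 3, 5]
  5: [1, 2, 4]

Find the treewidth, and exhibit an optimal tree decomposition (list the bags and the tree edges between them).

Each bag holds 4 vertices, so the decomposition has width 3, which upper-bounds the treewidth. On the other hand G contains the 4-clique {1, 2, 3, 4}. A clique must lie in a single bag of any decomposition, so no decomposition can have width below 3. Combining the bounds, tw(G) = 3.

Treewidth 3.
One such decomposition:
Bags: B1 = {1, 2, 4, 5}  B2 = {1, 2, 3, 4}
Tree: B1–B2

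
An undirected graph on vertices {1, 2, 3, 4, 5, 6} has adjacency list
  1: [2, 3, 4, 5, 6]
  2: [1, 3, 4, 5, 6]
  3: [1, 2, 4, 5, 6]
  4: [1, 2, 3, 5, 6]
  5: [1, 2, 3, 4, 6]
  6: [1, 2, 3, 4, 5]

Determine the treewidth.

5

A width-5 tree decomposition is:
Bags: B1 = {1, 2, 3, 4, 5, 6}
Tree: (single bag)
A single bag containing all 6 vertices is trivially a valid decomposition of width 5. Conversely, {1, 2, 3, 4, 5, 6} is a clique of size 6, and the vertices of any clique must share a bag in every tree decomposition; so some bag has ≥ 6 vertices and tw(G) ≥ 5. Hence tw(G) = 5 exactly.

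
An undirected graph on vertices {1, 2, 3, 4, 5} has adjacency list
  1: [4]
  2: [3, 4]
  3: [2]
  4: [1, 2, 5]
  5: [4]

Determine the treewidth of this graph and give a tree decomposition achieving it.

The largest bag has 2 vertices, giving width 1; this decomposition certifies tw(G) ≤ 1. G has an edge, so its treewidth is at least 1. Therefore the treewidth is 1.

Treewidth 1.
One optimal decomposition is:
Bags: B1 = {4, 5}  B2 = {2, 4}  B3 = {1, 4}  B4 = {2, 3}
Tree: B1–B2, B1–B3, B2–B4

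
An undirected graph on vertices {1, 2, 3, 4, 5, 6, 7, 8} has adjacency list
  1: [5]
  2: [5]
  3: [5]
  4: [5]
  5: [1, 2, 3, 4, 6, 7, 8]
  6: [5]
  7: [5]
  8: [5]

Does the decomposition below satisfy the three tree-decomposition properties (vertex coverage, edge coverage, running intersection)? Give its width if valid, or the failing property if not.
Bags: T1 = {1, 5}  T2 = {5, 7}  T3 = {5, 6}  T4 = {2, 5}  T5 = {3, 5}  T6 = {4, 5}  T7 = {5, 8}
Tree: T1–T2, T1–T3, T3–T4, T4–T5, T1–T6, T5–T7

Every vertex of G appears in some bag (union = {1, 2, 3, 4, 5, 6, 7, 8}); every edge is covered by a bag; and for each vertex v the set of bags containing v is connected in the bag tree. The decomposition is therefore valid. The largest bag has 2 vertices, so the width is 1.

Yes; width 1.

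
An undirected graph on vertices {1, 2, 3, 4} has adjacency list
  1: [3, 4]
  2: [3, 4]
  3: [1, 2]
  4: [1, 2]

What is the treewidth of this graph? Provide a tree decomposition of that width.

Treewidth 2.
One optimal decomposition is:
Bags: B1 = {1, 2, 3}  B2 = {1, 2, 4}
Tree: B1–B2

Each bag holds 3 vertices, so the decomposition has width 2, which upper-bounds the treewidth. Since 1–3–2–4–1 is a cycle in G, G is not acyclic. Forests are exactly the graphs of treewidth ≤ 1, so tw(G) ≥ 2. Hence tw(G) = 2 exactly.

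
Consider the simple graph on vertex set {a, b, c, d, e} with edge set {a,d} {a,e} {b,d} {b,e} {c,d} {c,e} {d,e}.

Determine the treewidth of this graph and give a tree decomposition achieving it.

Each bag holds 3 vertices, so the decomposition has width 2, which upper-bounds the treewidth. On the other hand G contains the 3-clique {c, d, e}. A clique must lie in a single bag of any decomposition, so no decomposition can have width below 2. The upper and lower bounds meet at 2, so that is the treewidth.

Treewidth 2.
One optimal decomposition is:
Bags: B1 = {c, d, e}  B2 = {a, d, e}  B3 = {b, d, e}
Tree: B1–B2, B1–B3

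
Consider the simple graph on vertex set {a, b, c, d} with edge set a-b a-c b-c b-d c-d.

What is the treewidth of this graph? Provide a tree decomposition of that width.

The largest bag has 3 vertices, giving width 2; this decomposition certifies tw(G) ≤ 2. For the lower bound, the 3 vertices {b, c, d} are pairwise adjacent, and any tree decomposition puts a clique entirely inside one bag — forcing width ≥ 2. Combining the bounds, tw(G) = 2.

Treewidth 2.
One such decomposition:
Bags: B1 = {a, b, c}  B2 = {b, c, d}
Tree: B1–B2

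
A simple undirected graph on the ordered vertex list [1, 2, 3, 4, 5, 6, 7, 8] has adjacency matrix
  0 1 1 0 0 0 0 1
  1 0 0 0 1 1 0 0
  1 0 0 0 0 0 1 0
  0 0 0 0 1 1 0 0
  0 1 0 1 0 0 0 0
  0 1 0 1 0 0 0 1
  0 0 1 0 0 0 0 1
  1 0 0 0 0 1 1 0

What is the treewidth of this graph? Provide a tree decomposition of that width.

Treewidth 2.
One optimal decomposition is:
Bags: B1 = {1, 3, 7}  B2 = {1, 7, 8}  B3 = {1, 2, 8}  B4 = {2, 6, 8}  B5 = {2, 5, 6}  B6 = {4, 5, 6}
Tree: B1–B2, B2–B3, B3–B4, B4–B5, B5–B6

The largest bag has 3 vertices, giving width 2; this decomposition certifies tw(G) ≤ 2. For the lower bound, G contains the cycle 3–7–8–1–3, so G is not a forest; only forests have treewidth ≤ 1, hence tw(G) ≥ 2. Therefore the treewidth is 2.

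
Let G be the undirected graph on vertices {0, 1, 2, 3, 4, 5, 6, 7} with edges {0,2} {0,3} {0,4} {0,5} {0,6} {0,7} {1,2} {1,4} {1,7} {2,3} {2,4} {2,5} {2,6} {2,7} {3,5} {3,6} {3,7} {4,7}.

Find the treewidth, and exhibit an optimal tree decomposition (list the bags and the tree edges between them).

Every bag has size at most 4, so the width is 4 − 1 = 3 and tw(G) ≤ 3. Conversely, {0, 2, 3, 5} is a clique of size 4, and the vertices of any clique must share a bag in every tree decomposition; so some bag has ≥ 4 vertices and tw(G) ≥ 3. Hence tw(G) = 3 exactly.

Treewidth 3.
One such decomposition:
Bags: B1 = {0, 2, 3, 5}  B2 = {0, 2, 3, 6}  B3 = {0, 2, 3, 7}  B4 = {0, 2, 4, 7}  B5 = {1, 2, 4, 7}
Tree: B1–B2, B2–B3, B3–B4, B4–B5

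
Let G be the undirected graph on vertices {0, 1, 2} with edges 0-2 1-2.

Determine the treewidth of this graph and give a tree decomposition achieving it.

Every bag has size at most 2, so the width is 2 − 1 = 1 and tw(G) ≤ 1. Since G has at least one edge (e.g. 1–2), it is not an edgeless graph, so tw(G) ≥ 1. The upper and lower bounds meet at 1, so that is the treewidth.

Treewidth 1.
One such decomposition:
Bags: B1 = {1, 2}  B2 = {0, 2}
Tree: B1–B2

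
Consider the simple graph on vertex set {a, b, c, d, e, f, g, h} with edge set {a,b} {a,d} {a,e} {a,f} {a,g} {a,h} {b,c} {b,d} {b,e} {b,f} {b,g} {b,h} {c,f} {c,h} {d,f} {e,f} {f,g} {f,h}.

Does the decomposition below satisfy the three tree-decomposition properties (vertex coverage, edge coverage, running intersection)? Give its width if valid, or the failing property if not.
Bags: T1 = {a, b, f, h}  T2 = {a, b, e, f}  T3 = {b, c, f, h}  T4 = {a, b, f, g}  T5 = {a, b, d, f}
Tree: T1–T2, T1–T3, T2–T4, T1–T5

Checking the three conditions: (i) the bags cover all of {a, b, c, d, e, f, g, h}; (ii) for each edge, some bag contains both endpoints; (iii) the bags containing any fixed vertex form a subtree. All hold, so the decomposition is valid with width 4 − 1 = 3.

Yes; width 3.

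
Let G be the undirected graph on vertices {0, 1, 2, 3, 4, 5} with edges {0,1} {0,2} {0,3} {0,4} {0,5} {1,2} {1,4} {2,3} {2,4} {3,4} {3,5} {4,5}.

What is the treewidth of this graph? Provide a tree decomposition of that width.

Treewidth 3.
Bags: B1 = {0, 3, 4, 5}  B2 = {0, 2, 3, 4}  B3 = {0, 1, 2, 4}
Tree: B1–B2, B2–B3

Every bag has size at most 4, so the width is 4 − 1 = 3 and tw(G) ≤ 3. On the other hand G contains the 4-clique {0, 1, 2, 4}. A clique must lie in a single bag of any decomposition, so no decomposition can have width below 3. Hence tw(G) = 3 exactly.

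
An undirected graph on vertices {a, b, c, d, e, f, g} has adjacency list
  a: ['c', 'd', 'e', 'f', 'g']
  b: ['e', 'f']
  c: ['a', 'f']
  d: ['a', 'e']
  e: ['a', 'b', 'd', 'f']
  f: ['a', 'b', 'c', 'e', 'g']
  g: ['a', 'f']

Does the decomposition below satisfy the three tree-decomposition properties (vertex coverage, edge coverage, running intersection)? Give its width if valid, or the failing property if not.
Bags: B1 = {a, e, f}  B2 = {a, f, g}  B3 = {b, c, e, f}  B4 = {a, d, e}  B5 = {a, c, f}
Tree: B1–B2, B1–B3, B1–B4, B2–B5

No — bags containing vertex c are not connected in the tree.

A tree decomposition must satisfy three properties: every vertex lies in some bag; for every edge, both endpoints lie together in some bag; and for every vertex, the bags containing it form a connected subtree. Here bags containing vertex c are not connected in the tree, so the decomposition is invalid.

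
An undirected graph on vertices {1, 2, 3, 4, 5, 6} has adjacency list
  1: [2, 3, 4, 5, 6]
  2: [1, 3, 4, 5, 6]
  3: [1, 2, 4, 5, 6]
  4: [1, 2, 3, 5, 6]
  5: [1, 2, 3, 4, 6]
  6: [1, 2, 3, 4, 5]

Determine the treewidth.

A width-5 tree decomposition is:
Bags: B1 = {1, 2, 3, 4, 5, 6}
Tree: (single bag)
With just one bag of size 6, the width is 6 − 1 = 5, so tw(G) ≤ 5. Conversely, {1, 2, 3, 4, 5, 6} is a clique of size 6, and the vertices of any clique must share a bag in every tree decomposition; so some bag has ≥ 6 vertices and tw(G) ≥ 5. The upper and lower bounds meet at 5, so that is the treewidth.

5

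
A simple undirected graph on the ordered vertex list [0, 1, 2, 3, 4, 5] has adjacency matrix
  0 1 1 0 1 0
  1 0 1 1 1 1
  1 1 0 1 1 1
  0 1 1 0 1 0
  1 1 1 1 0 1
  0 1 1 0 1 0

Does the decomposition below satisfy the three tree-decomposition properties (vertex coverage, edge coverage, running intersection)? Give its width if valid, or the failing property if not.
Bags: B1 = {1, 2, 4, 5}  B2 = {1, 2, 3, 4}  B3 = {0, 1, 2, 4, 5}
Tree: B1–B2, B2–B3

No — bags containing vertex 5 are not connected in the tree.

A tree decomposition must satisfy three properties: every vertex lies in some bag; for every edge, both endpoints lie together in some bag; and for every vertex, the bags containing it form a connected subtree. Here bags containing vertex 5 are not connected in the tree, so the decomposition is invalid.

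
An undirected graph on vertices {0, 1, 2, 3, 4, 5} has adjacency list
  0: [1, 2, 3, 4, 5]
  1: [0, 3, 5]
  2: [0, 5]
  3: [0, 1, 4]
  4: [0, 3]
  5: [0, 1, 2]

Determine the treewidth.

A width-2 tree decomposition is:
Bags: B1 = {0, 1, 3}  B2 = {0, 3, 4}  B3 = {0, 1, 5}  B4 = {0, 2, 5}
Tree: B1–B2, B1–B3, B3–B4
Every bag has size at most 3, so the width is 3 − 1 = 2 and tw(G) ≤ 2. On the other hand G contains the 3-clique {0, 1, 3}. A clique must lie in a single bag of any decomposition, so no decomposition can have width below 2. Combining the bounds, tw(G) = 2.

2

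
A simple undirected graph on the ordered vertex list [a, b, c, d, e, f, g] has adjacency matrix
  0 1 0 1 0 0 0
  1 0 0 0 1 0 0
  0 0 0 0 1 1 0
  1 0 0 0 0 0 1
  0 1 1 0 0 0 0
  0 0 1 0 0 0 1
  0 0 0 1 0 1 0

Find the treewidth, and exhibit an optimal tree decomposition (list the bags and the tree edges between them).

Treewidth 2.
One such decomposition:
Bags: B1 = {b, c, e}  B2 = {a, b, c}  B3 = {a, c, d}  B4 = {c, d, g}  B5 = {c, f, g}
Tree: B1–B2, B2–B3, B3–B4, B4–B5

Every bag has size at most 3, so the width is 3 − 1 = 2 and tw(G) ≤ 2. For the lower bound, G contains the cycle c–e–b–a–d–g–f–c, so G is not a forest; only forests have treewidth ≤ 1, hence tw(G) ≥ 2. Hence tw(G) = 2 exactly.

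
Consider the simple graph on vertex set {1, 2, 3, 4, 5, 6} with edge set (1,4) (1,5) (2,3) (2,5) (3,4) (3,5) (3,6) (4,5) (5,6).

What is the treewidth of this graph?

2

A width-2 tree decomposition is:
Bags: B1 = {3, 5, 6}  B2 = {3, 4, 5}  B3 = {2, 3, 5}  B4 = {1, 4, 5}
Tree: B1–B2, B2–B3, B2–B4
Every bag has size at most 3, so the width is 3 − 1 = 2 and tw(G) ≤ 2. Conversely, {1, 4, 5} is a clique of size 3, and the vertices of any clique must share a bag in every tree decomposition; so some bag has ≥ 3 vertices and tw(G) ≥ 2. Combining the bounds, tw(G) = 2.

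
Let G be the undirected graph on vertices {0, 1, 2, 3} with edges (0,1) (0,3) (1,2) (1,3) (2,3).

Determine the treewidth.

A width-2 tree decomposition is:
Bags: B1 = {1, 2, 3}  B2 = {0, 1, 3}
Tree: B1–B2
Each bag holds 3 vertices, so the decomposition has width 2, which upper-bounds the treewidth. Conversely, {0, 1, 3} is a clique of size 3, and the vertices of any clique must share a bag in every tree decomposition; so some bag has ≥ 3 vertices and tw(G) ≥ 2. Therefore the treewidth is 2.

2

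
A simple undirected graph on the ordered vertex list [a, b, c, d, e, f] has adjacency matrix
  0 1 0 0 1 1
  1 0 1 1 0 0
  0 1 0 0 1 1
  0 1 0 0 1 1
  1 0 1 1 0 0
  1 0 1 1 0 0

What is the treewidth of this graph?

3

A width-3 tree decomposition is:
Bags: B1 = {a, b, e, f}  B2 = {b, c, e, f}  B3 = {b, d, e, f}
Tree: B1–B2, B2–B3
Each bag holds 4 vertices, so the decomposition has width 3, which upper-bounds the treewidth. For the lower bound: the 4 vertex sets {a,e}, {c,f}, {b}, {d} are disjoint, each induces a connected subgraph, and every pair is joined by at least one edge of G. Contracting each set to a single vertex therefore yields K_{4} as a minor, and since treewidth is minor-monotone, tw(G) ≥ tw(K_{4}) = 3. The upper and lower bounds meet at 3, so that is the treewidth.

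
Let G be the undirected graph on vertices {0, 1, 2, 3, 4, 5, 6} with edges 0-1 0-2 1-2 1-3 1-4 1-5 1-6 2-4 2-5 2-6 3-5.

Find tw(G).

A width-2 tree decomposition is:
Bags: B1 = {1, 2, 4}  B2 = {1, 2, 5}  B3 = {1, 3, 5}  B4 = {1, 2, 6}  B5 = {0, 1, 2}
Tree: B1–B2, B2–B3, B2–B4, B1–B5
Each bag holds 3 vertices, so the decomposition has width 2, which upper-bounds the treewidth. On the other hand G contains the 3-clique {0, 1, 2}. A clique must lie in a single bag of any decomposition, so no decomposition can have width below 2. Therefore the treewidth is 2.

2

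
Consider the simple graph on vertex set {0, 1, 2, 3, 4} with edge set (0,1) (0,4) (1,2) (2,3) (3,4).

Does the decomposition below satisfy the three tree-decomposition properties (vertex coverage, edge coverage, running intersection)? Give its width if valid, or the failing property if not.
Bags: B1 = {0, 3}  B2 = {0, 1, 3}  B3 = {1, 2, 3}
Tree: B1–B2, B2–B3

A tree decomposition must satisfy three properties: every vertex lies in some bag; for every edge, both endpoints lie together in some bag; and for every vertex, the bags containing it form a connected subtree. Here vertex 4 appears in no bag, so the decomposition is invalid.

No — vertex 4 appears in no bag.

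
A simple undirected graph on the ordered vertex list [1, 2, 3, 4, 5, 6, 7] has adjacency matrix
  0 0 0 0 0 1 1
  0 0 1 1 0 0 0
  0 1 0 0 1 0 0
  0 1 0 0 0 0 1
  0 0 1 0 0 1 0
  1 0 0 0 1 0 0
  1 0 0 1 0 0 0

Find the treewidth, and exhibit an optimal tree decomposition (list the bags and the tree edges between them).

Every bag has size at most 3, so the width is 3 − 1 = 2 and tw(G) ≤ 2. Since 6–5–3–2–4–7–1–6 is a cycle in G, G is not acyclic. Forests are exactly the graphs of treewidth ≤ 1, so tw(G) ≥ 2. Combining the bounds, tw(G) = 2.

Treewidth 2.
Bags: B1 = {3, 5, 6}  B2 = {2, 3, 6}  B3 = {2, 4, 6}  B4 = {4, 6, 7}  B5 = {1, 6, 7}
Tree: B1–B2, B2–B3, B3–B4, B4–B5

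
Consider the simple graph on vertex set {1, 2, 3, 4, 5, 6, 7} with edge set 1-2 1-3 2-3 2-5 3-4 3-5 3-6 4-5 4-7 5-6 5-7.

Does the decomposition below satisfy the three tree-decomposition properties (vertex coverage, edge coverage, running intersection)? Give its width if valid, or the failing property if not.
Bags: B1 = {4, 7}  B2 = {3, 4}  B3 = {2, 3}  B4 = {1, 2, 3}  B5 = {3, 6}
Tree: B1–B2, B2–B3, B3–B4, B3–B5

A tree decomposition must satisfy three properties: every vertex lies in some bag; for every edge, both endpoints lie together in some bag; and for every vertex, the bags containing it form a connected subtree. Here vertex 5 appears in no bag, so the decomposition is invalid.

No — vertex 5 appears in no bag.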